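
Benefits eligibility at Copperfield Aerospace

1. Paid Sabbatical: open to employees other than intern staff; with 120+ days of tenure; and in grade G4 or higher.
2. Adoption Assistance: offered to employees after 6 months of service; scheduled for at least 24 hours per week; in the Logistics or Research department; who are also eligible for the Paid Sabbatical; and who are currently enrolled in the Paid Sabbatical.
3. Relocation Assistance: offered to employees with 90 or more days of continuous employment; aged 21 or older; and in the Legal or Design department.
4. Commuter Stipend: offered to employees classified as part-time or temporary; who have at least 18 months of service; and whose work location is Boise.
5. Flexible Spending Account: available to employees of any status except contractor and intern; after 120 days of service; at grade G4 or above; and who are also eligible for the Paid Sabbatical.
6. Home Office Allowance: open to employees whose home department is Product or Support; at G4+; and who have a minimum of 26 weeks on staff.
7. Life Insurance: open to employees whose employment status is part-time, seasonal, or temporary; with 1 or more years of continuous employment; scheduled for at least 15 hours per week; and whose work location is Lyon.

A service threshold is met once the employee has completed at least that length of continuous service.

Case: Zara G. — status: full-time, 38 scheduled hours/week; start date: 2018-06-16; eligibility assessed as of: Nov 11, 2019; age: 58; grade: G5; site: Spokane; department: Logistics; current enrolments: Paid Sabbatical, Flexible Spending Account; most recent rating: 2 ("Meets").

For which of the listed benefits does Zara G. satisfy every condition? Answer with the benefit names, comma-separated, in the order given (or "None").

Service from 2018-06-16 to Nov 11, 2019: 513 days.
Paid Sabbatical — status full-time ✓ (not excluded); service 513 days ≥ 120 days ✓; grade G5 ≥ G4 ✓ → eligible.
Adoption Assistance — service 513 days ≥ 6 months (≈180 days) ✓; 38 hrs/wk ≥ 24 ✓; dept Logistics ✓; eligible for Paid Sabbatical ✓; enrolled in Paid Sabbatical ✓ → eligible.
Relocation Assistance — service 513 days ≥ 90 days ✓; age 58 ≥ 21 ✓; dept Logistics ✗ → not eligible.
Commuter Stipend — status full-time ✗ (requires part-time or temporary) → not eligible.
Flexible Spending Account — status full-time ✓ (not excluded); service 513 days ≥ 120 days ✓; grade G5 ≥ G4 ✓; eligible for Paid Sabbatical ✓ → eligible.
Home Office Allowance — dept Logistics ✗ → not eligible.
Life Insurance — status full-time ✗ (requires part-time, seasonal, or temporary) → not eligible.

Paid Sabbatical, Adoption Assistance, Flexible Spending Account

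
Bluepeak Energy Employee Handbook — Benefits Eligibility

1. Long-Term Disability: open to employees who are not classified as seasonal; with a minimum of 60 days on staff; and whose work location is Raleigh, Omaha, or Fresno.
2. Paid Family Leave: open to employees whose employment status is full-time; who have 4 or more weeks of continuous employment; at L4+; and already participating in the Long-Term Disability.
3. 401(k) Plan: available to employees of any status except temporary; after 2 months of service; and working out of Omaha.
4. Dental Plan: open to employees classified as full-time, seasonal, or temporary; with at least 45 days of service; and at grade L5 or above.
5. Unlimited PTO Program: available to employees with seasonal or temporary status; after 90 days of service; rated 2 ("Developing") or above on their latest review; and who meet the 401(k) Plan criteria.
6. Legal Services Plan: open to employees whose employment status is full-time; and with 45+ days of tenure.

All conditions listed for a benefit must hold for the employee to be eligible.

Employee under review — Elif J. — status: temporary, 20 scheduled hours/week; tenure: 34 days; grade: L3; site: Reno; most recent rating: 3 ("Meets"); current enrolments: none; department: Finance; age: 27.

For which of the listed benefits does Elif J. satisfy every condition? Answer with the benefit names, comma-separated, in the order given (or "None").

None

Long-Term Disability — status temporary ✓ (not excluded); service 34 days < 60 days ✗ → not eligible.
Paid Family Leave — status temporary ✗ (requires full-time) → not eligible.
401(k) Plan — status temporary ✗ (excluded) → not eligible.
Dental Plan — status temporary ✓; service 34 days < 45 days ✗ → not eligible.
Unlimited PTO Program — status temporary ✓; service 34 days < 90 days ✗ → not eligible.
Legal Services Plan — status temporary ✗ (requires full-time) → not eligible.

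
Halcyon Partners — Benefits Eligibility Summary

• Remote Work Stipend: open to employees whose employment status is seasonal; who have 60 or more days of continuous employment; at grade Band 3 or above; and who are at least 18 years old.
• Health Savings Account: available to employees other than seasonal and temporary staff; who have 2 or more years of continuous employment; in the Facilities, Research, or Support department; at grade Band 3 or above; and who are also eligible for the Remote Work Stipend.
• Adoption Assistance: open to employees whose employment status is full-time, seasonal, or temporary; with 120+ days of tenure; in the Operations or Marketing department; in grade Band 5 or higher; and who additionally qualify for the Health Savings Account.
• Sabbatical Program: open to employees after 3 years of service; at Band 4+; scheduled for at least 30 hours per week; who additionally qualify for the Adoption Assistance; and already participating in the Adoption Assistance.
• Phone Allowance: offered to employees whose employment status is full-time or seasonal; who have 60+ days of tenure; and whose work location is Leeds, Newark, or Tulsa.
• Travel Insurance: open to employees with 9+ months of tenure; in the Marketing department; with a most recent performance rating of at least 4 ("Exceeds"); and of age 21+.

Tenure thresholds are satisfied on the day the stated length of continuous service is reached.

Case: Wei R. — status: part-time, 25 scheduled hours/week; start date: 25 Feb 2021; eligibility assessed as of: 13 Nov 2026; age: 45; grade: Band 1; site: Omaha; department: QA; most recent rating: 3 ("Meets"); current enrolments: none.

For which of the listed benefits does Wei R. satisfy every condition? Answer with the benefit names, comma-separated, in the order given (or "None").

Service from 25 Feb 2021 to 13 Nov 2026: 2087 days.
Remote Work Stipend — status part-time ✗ (requires seasonal) → not eligible.
Health Savings Account — status part-time ✓ (not excluded); service 2087 days ≥ 2 years (≈730 days) ✓; dept QA ✗ → not eligible.
Adoption Assistance — status part-time ✗ (requires full-time, seasonal, or temporary) → not eligible.
Sabbatical Program — service 2087 days ≥ 3 years (≈1095 days) ✓; grade Band 1 < Band 4 ✗ → not eligible.
Phone Allowance — status part-time ✗ (requires full-time or seasonal) → not eligible.
Travel Insurance — service 2087 days ≥ 9 months (≈270 days) ✓; dept QA ✗ → not eligible.

None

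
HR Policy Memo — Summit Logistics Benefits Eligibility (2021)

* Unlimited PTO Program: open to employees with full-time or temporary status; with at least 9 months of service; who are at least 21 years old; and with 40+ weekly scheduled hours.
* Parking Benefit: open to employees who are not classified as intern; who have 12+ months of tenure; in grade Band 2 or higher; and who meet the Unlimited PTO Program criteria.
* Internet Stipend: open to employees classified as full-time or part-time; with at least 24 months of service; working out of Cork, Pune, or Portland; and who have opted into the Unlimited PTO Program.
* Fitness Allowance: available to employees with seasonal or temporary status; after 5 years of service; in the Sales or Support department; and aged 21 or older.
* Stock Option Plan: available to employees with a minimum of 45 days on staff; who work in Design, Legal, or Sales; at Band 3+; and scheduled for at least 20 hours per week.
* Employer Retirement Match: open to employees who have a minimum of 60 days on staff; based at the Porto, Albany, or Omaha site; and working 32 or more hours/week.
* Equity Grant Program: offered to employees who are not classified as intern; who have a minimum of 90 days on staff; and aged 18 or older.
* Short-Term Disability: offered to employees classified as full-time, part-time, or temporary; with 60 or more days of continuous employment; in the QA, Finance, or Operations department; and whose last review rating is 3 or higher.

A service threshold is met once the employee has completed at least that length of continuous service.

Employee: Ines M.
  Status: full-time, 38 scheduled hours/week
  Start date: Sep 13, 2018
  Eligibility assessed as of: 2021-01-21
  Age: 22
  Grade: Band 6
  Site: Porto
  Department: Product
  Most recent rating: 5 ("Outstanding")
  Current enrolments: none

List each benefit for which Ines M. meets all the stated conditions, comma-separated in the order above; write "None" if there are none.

Employer Retirement Match, Equity Grant Program

Service from Sep 13, 2018 to 2021-01-21: 861 days.
Unlimited PTO Program — status full-time ✓; service 861 days ≥ 9 months (≈270 days) ✓; age 22 ≥ 21 ✓; 38 hrs/wk < 40 ✗ → not eligible.
Parking Benefit — status full-time ✓ (not excluded); service 861 days ≥ 12 months (≈360 days) ✓; grade Band 6 ≥ Band 2 ✓; not eligible for Unlimited PTO Program ✗ → not eligible.
Internet Stipend — status full-time ✓; service 861 days ≥ 24 months (≈720 days) ✓; site Porto ✗ (not Cork, Pune, or Portland) → not eligible.
Fitness Allowance — status full-time ✗ (requires seasonal or temporary) → not eligible.
Stock Option Plan — service 861 days ≥ 45 days ✓; dept Product ✗ → not eligible.
Employer Retirement Match — service 861 days ≥ 60 days ✓; site Porto ✓; 38 hrs/wk ≥ 32 ✓ → eligible.
Equity Grant Program — status full-time ✓ (not excluded); service 861 days ≥ 90 days ✓; age 22 ≥ 18 ✓ → eligible.
Short-Term Disability — status full-time ✓; service 861 days ≥ 60 days ✓; dept Product ✗ → not eligible.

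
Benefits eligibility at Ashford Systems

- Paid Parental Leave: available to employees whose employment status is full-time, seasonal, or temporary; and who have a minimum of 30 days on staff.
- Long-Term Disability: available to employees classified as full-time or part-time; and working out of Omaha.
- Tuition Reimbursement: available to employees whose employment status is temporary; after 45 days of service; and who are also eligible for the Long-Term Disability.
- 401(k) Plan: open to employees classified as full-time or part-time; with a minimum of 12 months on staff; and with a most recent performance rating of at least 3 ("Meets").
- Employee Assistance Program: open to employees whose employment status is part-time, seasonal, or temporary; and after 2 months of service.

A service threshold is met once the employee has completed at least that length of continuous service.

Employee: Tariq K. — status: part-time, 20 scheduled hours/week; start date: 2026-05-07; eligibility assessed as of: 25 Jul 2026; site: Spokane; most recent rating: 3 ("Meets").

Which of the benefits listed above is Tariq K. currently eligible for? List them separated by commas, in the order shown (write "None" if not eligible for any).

Employee Assistance Program

Service from 2026-05-07 to 25 Jul 2026: 79 days.
Paid Parental Leave — status part-time ✗ (requires full-time, seasonal, or temporary) → not eligible.
Long-Term Disability — status part-time ✓; site Spokane ✗ (not Omaha) → not eligible.
Tuition Reimbursement — status part-time ✗ (requires temporary) → not eligible.
401(k) Plan — status part-time ✓; service 79 days < 12 months (≈360 days) ✗ → not eligible.
Employee Assistance Program — status part-time ✓; service 79 days ≥ 2 months (≈60 days) ✓ → eligible.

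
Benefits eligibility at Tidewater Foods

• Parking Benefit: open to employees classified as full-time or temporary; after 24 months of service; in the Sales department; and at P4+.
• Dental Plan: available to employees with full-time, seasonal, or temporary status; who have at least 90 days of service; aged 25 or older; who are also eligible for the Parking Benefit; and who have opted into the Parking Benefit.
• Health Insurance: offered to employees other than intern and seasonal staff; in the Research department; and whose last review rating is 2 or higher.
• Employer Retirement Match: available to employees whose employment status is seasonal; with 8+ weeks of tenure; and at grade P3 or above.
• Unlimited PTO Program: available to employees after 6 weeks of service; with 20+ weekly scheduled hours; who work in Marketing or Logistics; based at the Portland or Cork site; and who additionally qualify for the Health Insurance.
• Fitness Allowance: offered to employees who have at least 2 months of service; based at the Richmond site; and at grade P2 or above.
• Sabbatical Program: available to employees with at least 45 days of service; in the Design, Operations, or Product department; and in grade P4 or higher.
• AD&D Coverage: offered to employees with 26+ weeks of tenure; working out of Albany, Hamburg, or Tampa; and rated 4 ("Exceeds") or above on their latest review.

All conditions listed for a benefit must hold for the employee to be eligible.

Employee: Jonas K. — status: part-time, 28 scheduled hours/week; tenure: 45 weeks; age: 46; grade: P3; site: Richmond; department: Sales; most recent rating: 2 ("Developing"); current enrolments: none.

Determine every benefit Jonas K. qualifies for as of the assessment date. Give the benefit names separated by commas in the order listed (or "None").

Parking Benefit — status part-time ✗ (requires full-time or temporary) → not eligible.
Dental Plan — status part-time ✗ (requires full-time, seasonal, or temporary) → not eligible.
Health Insurance — status part-time ✓ (not excluded); dept Sales ✗ → not eligible.
Employer Retirement Match — status part-time ✗ (requires seasonal) → not eligible.
Unlimited PTO Program — service 45 weeks ≥ 6 weeks ✓; 28 hrs/wk ≥ 20 ✓; dept Sales ✗ → not eligible.
Fitness Allowance — service 45 weeks ≥ 2 months (≈60 days) ✓; site Richmond ✓; grade P3 ≥ P2 ✓ → eligible.
Sabbatical Program — service 45 weeks ≥ 45 days ✓; dept Sales ✗ → not eligible.
AD&D Coverage — service 45 weeks ≥ 26 weeks ✓; site Richmond ✗ (not Albany, Hamburg, or Tampa) → not eligible.

Fitness Allowance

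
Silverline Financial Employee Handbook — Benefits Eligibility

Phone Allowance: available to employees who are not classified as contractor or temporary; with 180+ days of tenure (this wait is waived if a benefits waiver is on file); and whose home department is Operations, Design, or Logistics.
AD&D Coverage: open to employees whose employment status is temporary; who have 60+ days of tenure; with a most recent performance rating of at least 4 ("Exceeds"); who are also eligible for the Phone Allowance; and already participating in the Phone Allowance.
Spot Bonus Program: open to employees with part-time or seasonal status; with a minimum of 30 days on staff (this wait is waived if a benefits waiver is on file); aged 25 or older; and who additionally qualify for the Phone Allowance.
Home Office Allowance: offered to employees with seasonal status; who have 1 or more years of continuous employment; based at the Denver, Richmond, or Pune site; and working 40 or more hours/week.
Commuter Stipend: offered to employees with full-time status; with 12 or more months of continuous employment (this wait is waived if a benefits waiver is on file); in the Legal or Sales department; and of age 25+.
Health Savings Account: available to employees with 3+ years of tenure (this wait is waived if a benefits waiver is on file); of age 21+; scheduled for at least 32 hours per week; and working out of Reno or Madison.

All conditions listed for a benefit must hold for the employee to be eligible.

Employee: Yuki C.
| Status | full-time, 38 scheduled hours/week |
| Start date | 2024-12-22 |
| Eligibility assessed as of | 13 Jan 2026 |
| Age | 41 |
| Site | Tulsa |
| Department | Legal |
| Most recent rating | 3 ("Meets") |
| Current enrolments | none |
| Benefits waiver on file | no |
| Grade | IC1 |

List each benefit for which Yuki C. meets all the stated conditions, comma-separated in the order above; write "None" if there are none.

Commuter Stipend

Service from 2024-12-22 to 13 Jan 2026: 387 days.
Phone Allowance — status full-time ✓ (not excluded); no waiver, service 387 days ≥ 180 days ✓; dept Legal ✗ → not eligible.
AD&D Coverage — status full-time ✗ (requires temporary) → not eligible.
Spot Bonus Program — status full-time ✗ (requires part-time or seasonal) → not eligible.
Home Office Allowance — status full-time ✗ (requires seasonal) → not eligible.
Commuter Stipend — status full-time ✓; no waiver, service 387 days ≥ 12 months (≈360 days) ✓; dept Legal ✓; age 41 ≥ 25 ✓ → eligible.
Health Savings Account — no waiver, service 387 days < 3 years (≈1095 days) ✗ → not eligible.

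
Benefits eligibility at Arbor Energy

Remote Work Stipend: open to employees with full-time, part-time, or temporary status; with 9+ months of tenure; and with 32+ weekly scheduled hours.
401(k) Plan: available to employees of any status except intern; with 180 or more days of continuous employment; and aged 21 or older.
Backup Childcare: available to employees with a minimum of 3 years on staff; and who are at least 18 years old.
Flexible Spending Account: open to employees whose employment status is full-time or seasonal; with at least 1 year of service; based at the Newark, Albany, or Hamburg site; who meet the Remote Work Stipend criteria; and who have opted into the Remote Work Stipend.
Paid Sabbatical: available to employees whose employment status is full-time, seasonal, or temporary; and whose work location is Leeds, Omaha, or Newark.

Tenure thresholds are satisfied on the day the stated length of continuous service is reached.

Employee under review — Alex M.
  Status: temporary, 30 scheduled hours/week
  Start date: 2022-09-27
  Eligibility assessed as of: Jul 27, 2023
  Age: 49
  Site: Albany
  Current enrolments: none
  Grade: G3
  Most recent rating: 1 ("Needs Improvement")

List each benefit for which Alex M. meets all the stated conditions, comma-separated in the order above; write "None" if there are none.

401(k) Plan

Service from 2022-09-27 to Jul 27, 2023: 303 days.
Remote Work Stipend — status temporary ✓; service 303 days ≥ 9 months (≈270 days) ✓; 30 hrs/wk < 32 ✗ → not eligible.
401(k) Plan — status temporary ✓ (not excluded); service 303 days ≥ 180 days ✓; age 49 ≥ 21 ✓ → eligible.
Backup Childcare — service 303 days < 3 years (≈1095 days) ✗ → not eligible.
Flexible Spending Account — status temporary ✗ (requires full-time or seasonal) → not eligible.
Paid Sabbatical — status temporary ✓; site Albany ✗ (not Leeds, Omaha, or Newark) → not eligible.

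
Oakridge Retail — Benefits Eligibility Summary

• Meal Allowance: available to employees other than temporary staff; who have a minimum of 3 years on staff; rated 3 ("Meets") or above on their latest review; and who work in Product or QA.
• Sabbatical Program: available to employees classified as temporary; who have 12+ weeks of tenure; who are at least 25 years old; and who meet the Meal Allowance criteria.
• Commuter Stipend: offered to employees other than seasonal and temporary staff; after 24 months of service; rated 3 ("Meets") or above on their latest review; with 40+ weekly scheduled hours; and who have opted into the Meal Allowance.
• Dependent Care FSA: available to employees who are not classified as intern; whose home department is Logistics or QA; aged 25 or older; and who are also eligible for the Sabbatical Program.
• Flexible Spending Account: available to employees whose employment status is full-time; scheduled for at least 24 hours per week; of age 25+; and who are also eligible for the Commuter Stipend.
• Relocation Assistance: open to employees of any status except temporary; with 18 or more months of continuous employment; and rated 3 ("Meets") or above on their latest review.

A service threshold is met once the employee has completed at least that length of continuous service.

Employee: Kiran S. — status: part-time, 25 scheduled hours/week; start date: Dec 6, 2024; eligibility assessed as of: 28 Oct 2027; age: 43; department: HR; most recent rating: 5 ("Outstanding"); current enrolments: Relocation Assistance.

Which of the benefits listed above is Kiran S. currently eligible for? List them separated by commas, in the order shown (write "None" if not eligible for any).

Relocation Assistance

Service from Dec 6, 2024 to 28 Oct 2027: 1056 days.
Meal Allowance — status part-time ✓ (not excluded); service 1056 days < 3 years (≈1095 days) ✗ → not eligible.
Sabbatical Program — status part-time ✗ (requires temporary) → not eligible.
Commuter Stipend — status part-time ✓ (not excluded); service 1056 days ≥ 24 months (≈720 days) ✓; rating 5 ≥ 3 ✓; 25 hrs/wk < 40 ✗ → not eligible.
Dependent Care FSA — status part-time ✓ (not excluded); dept HR ✗ → not eligible.
Flexible Spending Account — status part-time ✗ (requires full-time) → not eligible.
Relocation Assistance — status part-time ✓ (not excluded); service 1056 days ≥ 18 months (≈540 days) ✓; rating 5 ≥ 3 ✓ → eligible.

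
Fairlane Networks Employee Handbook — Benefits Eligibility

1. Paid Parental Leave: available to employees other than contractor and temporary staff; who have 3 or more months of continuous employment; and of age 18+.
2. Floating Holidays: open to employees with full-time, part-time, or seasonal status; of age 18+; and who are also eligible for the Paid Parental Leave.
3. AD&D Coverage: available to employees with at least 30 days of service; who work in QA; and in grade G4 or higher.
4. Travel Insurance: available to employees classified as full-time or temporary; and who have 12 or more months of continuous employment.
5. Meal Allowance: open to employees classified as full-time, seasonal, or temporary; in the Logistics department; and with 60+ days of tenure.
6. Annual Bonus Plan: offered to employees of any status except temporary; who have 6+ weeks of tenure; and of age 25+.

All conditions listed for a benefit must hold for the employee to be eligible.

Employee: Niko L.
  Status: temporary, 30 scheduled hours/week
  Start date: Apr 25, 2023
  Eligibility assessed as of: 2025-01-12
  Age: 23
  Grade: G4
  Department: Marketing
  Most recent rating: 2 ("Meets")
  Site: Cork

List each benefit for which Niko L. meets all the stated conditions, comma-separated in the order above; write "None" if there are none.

Service from Apr 25, 2023 to 2025-01-12: 628 days.
Paid Parental Leave — status temporary ✗ (excluded) → not eligible.
Floating Holidays — status temporary ✗ (requires full-time, part-time, or seasonal) → not eligible.
AD&D Coverage — service 628 days ≥ 30 days ✓; dept Marketing ✗ → not eligible.
Travel Insurance — status temporary ✓; service 628 days ≥ 12 months (≈360 days) ✓ → eligible.
Meal Allowance — status temporary ✓; dept Marketing ✗ → not eligible.
Annual Bonus Plan — status temporary ✗ (excluded) → not eligible.

Travel Insurance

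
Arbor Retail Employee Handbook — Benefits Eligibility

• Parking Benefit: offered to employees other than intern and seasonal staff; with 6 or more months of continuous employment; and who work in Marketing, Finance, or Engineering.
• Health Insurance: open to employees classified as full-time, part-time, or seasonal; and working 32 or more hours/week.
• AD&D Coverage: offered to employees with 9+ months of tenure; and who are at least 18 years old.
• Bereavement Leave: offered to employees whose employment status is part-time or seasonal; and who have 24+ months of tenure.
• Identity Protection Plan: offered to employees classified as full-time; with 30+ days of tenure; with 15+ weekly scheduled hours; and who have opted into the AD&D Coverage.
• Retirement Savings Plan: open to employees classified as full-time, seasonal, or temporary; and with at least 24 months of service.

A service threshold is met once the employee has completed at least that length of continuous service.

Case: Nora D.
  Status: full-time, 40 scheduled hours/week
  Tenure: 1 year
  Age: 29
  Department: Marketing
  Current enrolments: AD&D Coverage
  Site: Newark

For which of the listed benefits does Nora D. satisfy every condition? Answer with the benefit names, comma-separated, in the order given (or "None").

Parking Benefit, Health Insurance, AD&D Coverage, Identity Protection Plan

Parking Benefit — status full-time ✓ (not excluded); service 1 year ≥ 6 months (≈180 days) ✓; dept Marketing ✓ → eligible.
Health Insurance — status full-time ✓; 40 hrs/wk ≥ 32 ✓ → eligible.
AD&D Coverage — service 1 year ≥ 9 months (≈270 days) ✓; age 29 ≥ 18 ✓ → eligible.
Bereavement Leave — status full-time ✗ (requires part-time or seasonal) → not eligible.
Identity Protection Plan — status full-time ✓; service 1 year ≥ 30 days ✓; 40 hrs/wk ≥ 15 ✓; enrolled in AD&D Coverage ✓ → eligible.
Retirement Savings Plan — status full-time ✓; service 1 year < 24 months (≈720 days) ✗ → not eligible.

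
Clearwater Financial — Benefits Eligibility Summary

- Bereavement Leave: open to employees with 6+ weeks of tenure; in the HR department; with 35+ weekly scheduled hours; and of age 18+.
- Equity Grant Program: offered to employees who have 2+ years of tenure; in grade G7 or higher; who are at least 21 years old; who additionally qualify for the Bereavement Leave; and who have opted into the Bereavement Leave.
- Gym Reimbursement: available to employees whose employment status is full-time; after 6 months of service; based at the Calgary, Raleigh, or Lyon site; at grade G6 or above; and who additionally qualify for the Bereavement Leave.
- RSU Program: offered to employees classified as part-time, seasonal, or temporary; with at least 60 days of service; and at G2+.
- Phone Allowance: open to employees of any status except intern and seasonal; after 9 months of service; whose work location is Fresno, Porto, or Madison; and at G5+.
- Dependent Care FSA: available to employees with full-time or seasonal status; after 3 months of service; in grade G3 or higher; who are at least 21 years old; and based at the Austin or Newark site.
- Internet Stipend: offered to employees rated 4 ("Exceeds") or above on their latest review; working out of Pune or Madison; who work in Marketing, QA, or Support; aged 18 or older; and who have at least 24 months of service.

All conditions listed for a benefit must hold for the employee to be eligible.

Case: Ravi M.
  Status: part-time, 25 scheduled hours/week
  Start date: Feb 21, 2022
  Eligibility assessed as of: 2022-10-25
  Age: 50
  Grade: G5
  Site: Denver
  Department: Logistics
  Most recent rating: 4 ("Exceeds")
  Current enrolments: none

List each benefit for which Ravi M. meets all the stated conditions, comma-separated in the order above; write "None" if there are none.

RSU Program

Service from Feb 21, 2022 to 2022-10-25: 246 days.
Bereavement Leave — service 246 days ≥ 6 weeks (≈42 days) ✓; dept Logistics ✗ → not eligible.
Equity Grant Program — service 246 days < 2 years (≈730 days) ✗ → not eligible.
Gym Reimbursement — status part-time ✗ (requires full-time) → not eligible.
RSU Program — status part-time ✓; service 246 days ≥ 60 days ✓; grade G5 ≥ G2 ✓ → eligible.
Phone Allowance — status part-time ✓ (not excluded); service 246 days < 9 months (≈270 days) ✗ → not eligible.
Dependent Care FSA — status part-time ✗ (requires full-time or seasonal) → not eligible.
Internet Stipend — rating 4 ≥ 4 ✓; site Denver ✗ (not Pune or Madison) → not eligible.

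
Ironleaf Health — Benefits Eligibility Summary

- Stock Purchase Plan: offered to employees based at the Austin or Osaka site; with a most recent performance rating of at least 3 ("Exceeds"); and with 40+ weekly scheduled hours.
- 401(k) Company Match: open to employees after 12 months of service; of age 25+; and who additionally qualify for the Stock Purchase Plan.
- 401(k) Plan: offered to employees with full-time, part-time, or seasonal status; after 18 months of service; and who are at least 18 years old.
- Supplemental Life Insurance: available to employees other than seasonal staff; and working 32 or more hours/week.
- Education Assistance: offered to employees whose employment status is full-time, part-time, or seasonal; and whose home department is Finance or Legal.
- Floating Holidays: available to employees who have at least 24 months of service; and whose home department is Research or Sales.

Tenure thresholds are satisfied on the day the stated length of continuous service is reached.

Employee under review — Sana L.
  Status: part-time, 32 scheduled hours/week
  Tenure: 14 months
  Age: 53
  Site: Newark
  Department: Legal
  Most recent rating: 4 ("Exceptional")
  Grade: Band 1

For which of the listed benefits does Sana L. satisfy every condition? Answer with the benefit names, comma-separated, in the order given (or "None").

Supplemental Life Insurance, Education Assistance

Stock Purchase Plan — site Newark ✗ (not Austin or Osaka) → not eligible.
401(k) Company Match — service 14 months ≥ 12 months ✓; age 53 ≥ 25 ✓; not eligible for Stock Purchase Plan ✗ → not eligible.
401(k) Plan — status part-time ✓; service 14 months < 18 months ✗ → not eligible.
Supplemental Life Insurance — status part-time ✓ (not excluded); 32 hrs/wk ≥ 32 ✓ → eligible.
Education Assistance — status part-time ✓; dept Legal ✓ → eligible.
Floating Holidays — service 14 months < 24 months ✗ → not eligible.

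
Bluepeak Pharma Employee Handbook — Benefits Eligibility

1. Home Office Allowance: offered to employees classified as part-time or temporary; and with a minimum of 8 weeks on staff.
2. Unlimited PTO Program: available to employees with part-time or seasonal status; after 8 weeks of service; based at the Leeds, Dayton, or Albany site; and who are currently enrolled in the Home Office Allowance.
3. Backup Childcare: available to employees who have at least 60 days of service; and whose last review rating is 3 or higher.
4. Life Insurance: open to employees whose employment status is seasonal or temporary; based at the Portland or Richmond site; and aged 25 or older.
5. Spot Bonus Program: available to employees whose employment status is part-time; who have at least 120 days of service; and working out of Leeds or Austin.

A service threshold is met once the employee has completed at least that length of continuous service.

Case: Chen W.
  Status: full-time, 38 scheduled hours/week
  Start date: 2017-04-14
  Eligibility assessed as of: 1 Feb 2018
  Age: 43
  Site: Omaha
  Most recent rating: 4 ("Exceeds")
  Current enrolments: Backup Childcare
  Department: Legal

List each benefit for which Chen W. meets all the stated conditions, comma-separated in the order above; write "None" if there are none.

Backup Childcare

Service from 2017-04-14 to 1 Feb 2018: 293 days.
Home Office Allowance — status full-time ✗ (requires part-time or temporary) → not eligible.
Unlimited PTO Program — status full-time ✗ (requires part-time or seasonal) → not eligible.
Backup Childcare — service 293 days ≥ 60 days ✓; rating 4 ≥ 3 ✓ → eligible.
Life Insurance — status full-time ✗ (requires seasonal or temporary) → not eligible.
Spot Bonus Program — status full-time ✗ (requires part-time) → not eligible.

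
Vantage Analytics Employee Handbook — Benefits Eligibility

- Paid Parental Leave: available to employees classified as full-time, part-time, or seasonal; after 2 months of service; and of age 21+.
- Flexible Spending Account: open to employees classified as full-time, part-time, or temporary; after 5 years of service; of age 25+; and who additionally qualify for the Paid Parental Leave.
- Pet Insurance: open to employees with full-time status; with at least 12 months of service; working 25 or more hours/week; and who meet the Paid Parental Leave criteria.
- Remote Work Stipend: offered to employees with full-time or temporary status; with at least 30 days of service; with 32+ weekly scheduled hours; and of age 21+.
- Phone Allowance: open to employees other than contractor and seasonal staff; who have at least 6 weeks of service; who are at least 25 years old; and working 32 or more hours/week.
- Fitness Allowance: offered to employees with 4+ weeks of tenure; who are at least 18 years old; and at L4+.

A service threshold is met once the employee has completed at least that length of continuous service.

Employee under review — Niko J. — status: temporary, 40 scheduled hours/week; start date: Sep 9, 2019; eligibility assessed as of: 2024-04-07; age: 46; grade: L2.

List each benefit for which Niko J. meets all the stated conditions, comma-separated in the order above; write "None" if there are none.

Remote Work Stipend, Phone Allowance

Service from Sep 9, 2019 to 2024-04-07: 1672 days.
Paid Parental Leave — status temporary ✗ (requires full-time, part-time, or seasonal) → not eligible.
Flexible Spending Account — status temporary ✓; service 1672 days < 5 years (≈1825 days) ✗ → not eligible.
Pet Insurance — status temporary ✗ (requires full-time) → not eligible.
Remote Work Stipend — status temporary ✓; service 1672 days ≥ 30 days ✓; 40 hrs/wk ≥ 32 ✓; age 46 ≥ 21 ✓ → eligible.
Phone Allowance — status temporary ✓ (not excluded); service 1672 days ≥ 6 weeks (≈42 days) ✓; age 46 ≥ 25 ✓; 40 hrs/wk ≥ 32 ✓ → eligible.
Fitness Allowance — service 1672 days ≥ 4 weeks (≈28 days) ✓; age 46 ≥ 18 ✓; grade L2 < L4 ✗ → not eligible.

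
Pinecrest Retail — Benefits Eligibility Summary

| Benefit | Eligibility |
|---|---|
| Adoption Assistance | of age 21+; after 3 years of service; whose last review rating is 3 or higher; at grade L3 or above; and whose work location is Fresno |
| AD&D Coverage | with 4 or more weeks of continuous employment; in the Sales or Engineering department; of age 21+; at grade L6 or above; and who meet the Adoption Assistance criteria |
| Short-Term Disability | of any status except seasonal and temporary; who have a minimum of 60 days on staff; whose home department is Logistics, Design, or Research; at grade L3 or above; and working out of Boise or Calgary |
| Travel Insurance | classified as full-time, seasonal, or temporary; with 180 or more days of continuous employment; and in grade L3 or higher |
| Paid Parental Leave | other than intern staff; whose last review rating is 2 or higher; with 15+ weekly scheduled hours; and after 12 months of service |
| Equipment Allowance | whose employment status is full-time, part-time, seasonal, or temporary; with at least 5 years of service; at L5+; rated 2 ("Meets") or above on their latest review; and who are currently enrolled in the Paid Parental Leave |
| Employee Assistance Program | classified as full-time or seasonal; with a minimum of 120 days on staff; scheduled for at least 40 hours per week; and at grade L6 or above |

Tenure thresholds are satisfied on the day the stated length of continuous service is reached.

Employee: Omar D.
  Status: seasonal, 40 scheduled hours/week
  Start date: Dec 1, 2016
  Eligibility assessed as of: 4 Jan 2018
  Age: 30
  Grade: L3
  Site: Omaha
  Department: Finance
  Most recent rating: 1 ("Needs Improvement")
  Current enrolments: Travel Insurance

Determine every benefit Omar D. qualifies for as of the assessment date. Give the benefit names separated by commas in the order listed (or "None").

Service from Dec 1, 2016 to 4 Jan 2018: 399 days.
Adoption Assistance — age 30 ≥ 21 ✓; service 399 days < 3 years (≈1095 days) ✗ → not eligible.
AD&D Coverage — service 399 days ≥ 4 weeks (≈28 days) ✓; dept Finance ✗ → not eligible.
Short-Term Disability — status seasonal ✗ (excluded) → not eligible.
Travel Insurance — status seasonal ✓; service 399 days ≥ 180 days ✓; grade L3 ≥ L3 ✓ → eligible.
Paid Parental Leave — status seasonal ✓ (not excluded); rating 1 < 2 ✗ → not eligible.
Equipment Allowance — status seasonal ✓; service 399 days < 5 years (≈1825 days) ✗ → not eligible.
Employee Assistance Program — status seasonal ✓; service 399 days ≥ 120 days ✓; 40 hrs/wk ≥ 40 ✓; grade L3 < L6 ✗ → not eligible.

Travel Insurance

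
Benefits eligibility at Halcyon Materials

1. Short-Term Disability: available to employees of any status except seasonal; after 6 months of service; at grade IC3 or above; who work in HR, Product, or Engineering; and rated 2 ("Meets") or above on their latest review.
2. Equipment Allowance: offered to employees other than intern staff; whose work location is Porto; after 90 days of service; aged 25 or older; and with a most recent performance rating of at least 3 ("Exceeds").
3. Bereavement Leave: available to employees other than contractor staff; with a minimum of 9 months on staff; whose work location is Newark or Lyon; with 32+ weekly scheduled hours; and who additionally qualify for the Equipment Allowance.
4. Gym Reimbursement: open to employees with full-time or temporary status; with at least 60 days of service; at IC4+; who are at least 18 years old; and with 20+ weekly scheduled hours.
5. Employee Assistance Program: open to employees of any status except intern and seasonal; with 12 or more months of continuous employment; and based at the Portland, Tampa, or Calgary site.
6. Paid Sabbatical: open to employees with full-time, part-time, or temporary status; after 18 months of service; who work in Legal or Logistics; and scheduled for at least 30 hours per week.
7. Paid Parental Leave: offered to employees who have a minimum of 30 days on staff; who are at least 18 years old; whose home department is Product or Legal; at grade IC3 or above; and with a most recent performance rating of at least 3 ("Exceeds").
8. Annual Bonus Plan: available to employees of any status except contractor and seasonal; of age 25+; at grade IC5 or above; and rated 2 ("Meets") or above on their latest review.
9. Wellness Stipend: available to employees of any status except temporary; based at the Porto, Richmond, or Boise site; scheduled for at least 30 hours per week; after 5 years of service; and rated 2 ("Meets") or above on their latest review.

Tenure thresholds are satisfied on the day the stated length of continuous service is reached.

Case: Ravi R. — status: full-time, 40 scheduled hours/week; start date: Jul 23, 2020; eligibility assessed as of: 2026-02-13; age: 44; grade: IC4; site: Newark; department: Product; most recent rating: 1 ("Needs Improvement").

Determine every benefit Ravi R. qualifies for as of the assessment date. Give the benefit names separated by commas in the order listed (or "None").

Gym Reimbursement

Service from Jul 23, 2020 to 2026-02-13: 2031 days.
Short-Term Disability — status full-time ✓ (not excluded); service 2031 days ≥ 6 months (≈180 days) ✓; grade IC4 ≥ IC3 ✓; dept Product ✓; rating 1 < 2 ✗ → not eligible.
Equipment Allowance — status full-time ✓ (not excluded); site Newark ✗ (not Porto) → not eligible.
Bereavement Leave — status full-time ✓ (not excluded); service 2031 days ≥ 9 months (≈270 days) ✓; site Newark ✓; 40 hrs/wk ≥ 32 ✓; not eligible for Equipment Allowance ✗ → not eligible.
Gym Reimbursement — status full-time ✓; service 2031 days ≥ 60 days ✓; grade IC4 ≥ IC4 ✓; age 44 ≥ 18 ✓; 40 hrs/wk ≥ 20 ✓ → eligible.
Employee Assistance Program — status full-time ✓ (not excluded); service 2031 days ≥ 12 months (≈360 days) ✓; site Newark ✗ (not Portland, Tampa, or Calgary) → not eligible.
Paid Sabbatical — status full-time ✓; service 2031 days ≥ 18 months (≈540 days) ✓; dept Product ✗ → not eligible.
Paid Parental Leave — service 2031 days ≥ 30 days ✓; age 44 ≥ 18 ✓; dept Product ✓; grade IC4 ≥ IC3 ✓; rating 1 < 3 ✗ → not eligible.
Annual Bonus Plan — status full-time ✓ (not excluded); age 44 ≥ 25 ✓; grade IC4 < IC5 ✗ → not eligible.
Wellness Stipend — status full-time ✓ (not excluded); site Newark ✗ (not Porto, Richmond, or Boise) → not eligible.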